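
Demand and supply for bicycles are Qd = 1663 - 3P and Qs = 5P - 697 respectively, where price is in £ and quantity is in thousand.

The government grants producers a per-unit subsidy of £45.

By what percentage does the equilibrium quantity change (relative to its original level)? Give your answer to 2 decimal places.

Original equilibrium: 1663 - 3P = 5P - 697 gives 2360 = 8P, so P = 295 and Q = 778.
Since sellers receive the price plus the subsidy, the effective supply curve becomes Qs = 5P - 472.
New equilibrium: 1663 - 3P = 5P - 472 ⇒ 2135 = 8P ⇒ P = 266.875, Q = 862.375.
%ΔQ = (862.375 − 778) / 778 × 100 = +10.85%.

+10.85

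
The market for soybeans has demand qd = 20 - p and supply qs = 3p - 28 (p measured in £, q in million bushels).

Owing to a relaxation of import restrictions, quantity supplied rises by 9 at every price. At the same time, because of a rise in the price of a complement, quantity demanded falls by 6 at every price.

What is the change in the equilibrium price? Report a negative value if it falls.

-3.75

Solve the original market: 20 - p = 3p - 28, hence p = 12 and q = 8.
After the shift, demand is qd = 14 - p and supply is qs = 3p - 19.
Equate the new curves: 14 - p = 3p - 19, giving 33 = 4p, p = 8.25, q = 5.75.
Δp = 8.25 − 12 = -3.75.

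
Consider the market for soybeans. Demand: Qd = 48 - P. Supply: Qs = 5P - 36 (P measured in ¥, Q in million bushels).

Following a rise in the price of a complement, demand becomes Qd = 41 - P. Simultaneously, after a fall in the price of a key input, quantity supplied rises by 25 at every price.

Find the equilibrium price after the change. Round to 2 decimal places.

8.67

Solve the original market: 48 - P = 5P - 36, hence P = 14 and Q = 34.
The shock moves the curves to Qd = 41 - P and Qs = 5P - 11.
Clearing the new market: 41 - P = 5P - 11, so P = 26/3 ≈ 8.6667 and Q = 97/3 ≈ 32.3333.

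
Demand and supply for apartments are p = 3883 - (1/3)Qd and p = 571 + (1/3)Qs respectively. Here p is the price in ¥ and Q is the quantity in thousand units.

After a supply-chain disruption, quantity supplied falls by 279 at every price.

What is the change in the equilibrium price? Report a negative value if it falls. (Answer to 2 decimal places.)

+46.50

Before the shock: 11649 - 3p = 3p - 1713 ⇒ 13362 = 6p ⇒ p = 2227, Q = 4968.
With the change applied: demand Qd = 11649 - 3p, supply Qs = 3p - 1992.
Equate the new curves: 11649 - 3p = 3p - 1992, giving 13641 = 6p, p = 2273.5, Q = 4828.5.
Δp = 2273.5 − 2227 = +46.50.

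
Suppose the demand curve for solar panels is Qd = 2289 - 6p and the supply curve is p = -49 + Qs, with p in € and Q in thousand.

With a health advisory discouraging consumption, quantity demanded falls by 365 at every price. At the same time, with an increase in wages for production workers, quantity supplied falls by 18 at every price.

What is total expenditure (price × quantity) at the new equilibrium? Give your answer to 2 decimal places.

Before the shock: 2289 - 6p = p + 49 ⇒ 2240 = 7p ⇒ p = 320, Q = 369.
With the change applied: demand Qd = 1924 - 6p, supply Qs = p + 31.
Setting them equal: 1924 - 6p = p + 31 → 1893 = 7p, so p = 1893/7 ≈ 270.4286 and Q = 2110/7 ≈ 301.4286.
New expenditure = 270.4286 × 301.4286 = 81514.90.

81514.90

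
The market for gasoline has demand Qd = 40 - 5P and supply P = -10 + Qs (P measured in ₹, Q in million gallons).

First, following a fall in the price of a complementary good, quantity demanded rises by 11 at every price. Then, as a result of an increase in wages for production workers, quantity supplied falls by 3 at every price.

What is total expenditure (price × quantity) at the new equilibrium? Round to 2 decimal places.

Before the shock: 40 - 5P = P + 10 ⇒ 30 = 6P ⇒ P = 5, Q = 15.
With the change applied: demand Qd = 51 - 5P, supply Qs = P + 7.
Equate the new curves: 51 - 5P = P + 7, giving 44 = 6P, P = 22/3 ≈ 7.3333, Q = 43/3 ≈ 14.3333.
New expenditure = 7.3333 × 14.3333 = 105.11.

105.11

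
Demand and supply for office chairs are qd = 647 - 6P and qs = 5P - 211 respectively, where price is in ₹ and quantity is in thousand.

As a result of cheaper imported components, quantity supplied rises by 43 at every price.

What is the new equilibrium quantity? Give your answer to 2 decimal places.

202.45

Solve the original market: 647 - 6P = 5P - 211, hence P = 78 and q = 179.
The new curves are qd = 647 - 6P (demand) and qs = 5P - 168 (supply).
Clearing the new market: 647 - 6P = 5P - 168, so P = 815/11 ≈ 74.0909 and q = 2227/11 ≈ 202.4545.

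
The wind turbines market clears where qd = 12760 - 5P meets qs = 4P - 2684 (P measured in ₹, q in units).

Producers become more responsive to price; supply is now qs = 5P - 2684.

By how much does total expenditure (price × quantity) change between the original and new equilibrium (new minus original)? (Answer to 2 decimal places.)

+607807.20

Before the shock: 12760 - 5P = 4P - 2684 ⇒ 15444 = 9P ⇒ P = 1716, q = 4180.
With the change applied: demand qd = 12760 - 5P, supply qs = 5P - 2684.
Setting them equal: 12760 - 5P = 5P - 2684 → 15444 = 10P, so P = 1544.4 and q = 5038.
Expenditure moves from 1716×4180 = 7172880 to 1544.4×5038 = 7780687.2; change = +607807.20.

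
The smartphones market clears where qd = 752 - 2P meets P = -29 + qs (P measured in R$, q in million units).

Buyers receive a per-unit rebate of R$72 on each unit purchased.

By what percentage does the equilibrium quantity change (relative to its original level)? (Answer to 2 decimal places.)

Original equilibrium: 752 - 2P = P + 29 gives 723 = 3P, so P = 241 and q = 270.
Since buyers' out-of-pocket price is the market price minus the rebate, the effective demand curve becomes qd = 896 - 2P.
Equate the new curves: 896 - 2P = P + 29, giving 867 = 3P, P = 289, q = 318.
%Δq = (318 − 270) / 270 × 100 = +17.78%.

+17.78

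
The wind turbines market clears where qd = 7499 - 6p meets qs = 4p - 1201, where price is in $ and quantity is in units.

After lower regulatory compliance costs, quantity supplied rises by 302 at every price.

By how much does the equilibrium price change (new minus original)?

Solve the original market: 7499 - 6p = 4p - 1201, hence p = 870 and q = 2279.
The new curves are qd = 7499 - 6p (demand) and qs = 4p - 899 (supply).
Setting them equal: 7499 - 6p = 4p - 899 → 8398 = 10p, so p = 839.8 and q = 2460.2.
Δp = 839.8 − 870 = -30.2.

-30.2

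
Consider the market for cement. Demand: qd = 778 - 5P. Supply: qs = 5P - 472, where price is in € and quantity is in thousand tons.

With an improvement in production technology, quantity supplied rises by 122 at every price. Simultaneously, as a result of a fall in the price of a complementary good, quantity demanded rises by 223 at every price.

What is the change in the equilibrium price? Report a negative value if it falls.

+10.1

Initially, 778 - 5P = 5P - 472, so 1250 = 10P and P = 125, q = 153.
After the shift, demand is qd = 1001 - 5P and supply is qs = 5P - 350.
Equate the new curves: 1001 - 5P = 5P - 350, giving 1351 = 10P, P = 135.1, q = 325.5.
ΔP = 135.1 − 125 = +10.1.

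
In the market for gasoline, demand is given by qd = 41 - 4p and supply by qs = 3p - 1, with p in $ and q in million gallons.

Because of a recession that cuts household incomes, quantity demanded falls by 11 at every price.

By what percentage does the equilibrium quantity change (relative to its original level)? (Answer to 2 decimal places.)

-27.73

Initially, 41 - 4p = 3p - 1, so 42 = 7p and p = 6, q = 17.
With the change applied: demand qd = 30 - 4p, supply qs = 3p - 1.
Setting them equal: 30 - 4p = 3p - 1 → 31 = 7p, so p = 31/7 ≈ 4.4286 and q = 86/7 ≈ 12.2857.
%Δq = (12.2857 − 17) / 17 × 100 = -27.73%.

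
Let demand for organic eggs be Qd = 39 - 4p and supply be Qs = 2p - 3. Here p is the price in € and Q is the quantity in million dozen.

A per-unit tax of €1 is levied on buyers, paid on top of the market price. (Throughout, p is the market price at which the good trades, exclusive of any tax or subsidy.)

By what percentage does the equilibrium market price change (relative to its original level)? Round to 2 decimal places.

Before the shock: 39 - 4p = 2p - 3 ⇒ 42 = 6p ⇒ p = 7, Q = 11.
Since buyers pay the price plus the tax, the effective demand curve becomes Qd = 35 - 4p.
Equate the new curves: 35 - 4p = 2p - 3, giving 38 = 6p, p = 19/3 ≈ 6.3333, Q = 29/3 ≈ 9.6667.
%Δp = (6.3333 − 7) / 7 × 100 = -9.52%.

-9.52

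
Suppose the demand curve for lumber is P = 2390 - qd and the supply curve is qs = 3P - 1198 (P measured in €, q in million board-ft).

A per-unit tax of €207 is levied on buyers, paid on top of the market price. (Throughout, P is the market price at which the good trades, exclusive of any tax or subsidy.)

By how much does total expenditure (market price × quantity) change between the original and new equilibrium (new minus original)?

Before the shock: 2390 - P = 3P - 1198 ⇒ 3588 = 4P ⇒ P = 897, q = 1493.
Since buyers pay the price plus the tax, the effective demand curve becomes qd = 2183 - P.
Setting them equal: 2183 - P = 3P - 1198 → 3381 = 4P, so P = 845.25 and q = 1337.75.
Expenditure moves from 897×1493 = 1339221 to 845.25×1337.75 = 1130733.1875; change = -208487.8125.

-208487.8125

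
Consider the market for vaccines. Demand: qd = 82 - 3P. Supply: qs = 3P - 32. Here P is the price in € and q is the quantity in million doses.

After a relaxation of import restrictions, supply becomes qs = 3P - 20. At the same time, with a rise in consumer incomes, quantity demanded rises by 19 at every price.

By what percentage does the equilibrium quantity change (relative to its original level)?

Original equilibrium: 82 - 3P = 3P - 32 gives 114 = 6P, so P = 19 and q = 25.
The new curves are qd = 101 - 3P (demand) and qs = 3P - 20 (supply).
Setting them equal: 101 - 3P = 3P - 20 → 121 = 6P, so P = 121/6 ≈ 20.1667 and q = 40.5.
%Δq = (40.5 − 25) / 25 × 100 = +62%.

+62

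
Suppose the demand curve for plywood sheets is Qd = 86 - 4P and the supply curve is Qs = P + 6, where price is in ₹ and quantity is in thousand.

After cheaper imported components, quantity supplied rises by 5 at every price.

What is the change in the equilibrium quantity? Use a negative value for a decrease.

Initially, 86 - 4P = P + 6, so 80 = 5P and P = 16, Q = 22.
With the change applied: demand Qd = 86 - 4P, supply Qs = P + 11.
New equilibrium: 86 - 4P = P + 11 ⇒ 75 = 5P ⇒ P = 15, Q = 26.
ΔQ = 26 − 22 = +4.

+4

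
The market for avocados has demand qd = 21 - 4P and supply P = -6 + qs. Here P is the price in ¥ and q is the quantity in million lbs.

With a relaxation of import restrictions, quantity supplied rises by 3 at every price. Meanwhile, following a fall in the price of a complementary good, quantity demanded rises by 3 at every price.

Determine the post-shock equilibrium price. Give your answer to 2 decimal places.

Solve the original market: 21 - 4P = P + 6, hence P = 3 and q = 9.
The new curves are qd = 24 - 4P (demand) and qs = P + 9 (supply).
Setting them equal: 24 - 4P = P + 9 → 15 = 5P, so P = 3 and q = 12.

3.00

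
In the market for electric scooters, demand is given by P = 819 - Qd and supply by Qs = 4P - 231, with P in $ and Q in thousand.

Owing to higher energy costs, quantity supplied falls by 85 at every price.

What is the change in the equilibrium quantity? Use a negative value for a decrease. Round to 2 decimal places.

-17.00

Initially, 819 - P = 4P - 231, so 1050 = 5P and P = 210, Q = 609.
With the change applied: demand Qd = 819 - P, supply Qs = 4P - 316.
New equilibrium: 819 - P = 4P - 316 ⇒ 1135 = 5P ⇒ P = 227, Q = 592.
ΔQ = 592 − 609 = -17.00.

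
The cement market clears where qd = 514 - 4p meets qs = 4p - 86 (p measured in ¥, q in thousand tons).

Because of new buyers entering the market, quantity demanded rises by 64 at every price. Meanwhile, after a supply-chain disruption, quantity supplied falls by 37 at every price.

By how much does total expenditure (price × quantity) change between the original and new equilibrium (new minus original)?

+3884.6875

Initially, 514 - 4p = 4p - 86, so 600 = 8p and p = 75, q = 214.
After the shift, demand is qd = 578 - 4p and supply is qs = 4p - 123.
Setting them equal: 578 - 4p = 4p - 123 → 701 = 8p, so p = 87.625 and q = 227.5.
Expenditure moves from 75×214 = 16050 to 87.625×227.5 = 19934.6875; change = +3884.6875.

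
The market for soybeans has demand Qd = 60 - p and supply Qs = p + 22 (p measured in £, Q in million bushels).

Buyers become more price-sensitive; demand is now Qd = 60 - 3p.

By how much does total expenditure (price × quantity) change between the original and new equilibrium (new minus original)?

-479.75

Initially, 60 - p = p + 22, so 38 = 2p and p = 19, Q = 41.
The shock moves the curves to Qd = 60 - 3p and Qs = p + 22.
New equilibrium: 60 - 3p = p + 22 ⇒ 38 = 4p ⇒ p = 9.5, Q = 31.5.
Expenditure moves from 19×41 = 779 to 9.5×31.5 = 299.25; change = -479.75.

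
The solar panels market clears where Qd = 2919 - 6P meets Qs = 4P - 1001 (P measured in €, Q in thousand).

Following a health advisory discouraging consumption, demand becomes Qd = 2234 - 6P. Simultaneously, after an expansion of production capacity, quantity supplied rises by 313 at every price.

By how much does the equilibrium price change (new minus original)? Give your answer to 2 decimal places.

-99.80

Before the shock: 2919 - 6P = 4P - 1001 ⇒ 3920 = 10P ⇒ P = 392, Q = 567.
The new curves are Qd = 2234 - 6P (demand) and Qs = 4P - 688 (supply).
Clearing the new market: 2234 - 6P = 4P - 688, so P = 292.2 and Q = 480.8.
ΔP = 292.2 − 392 = -99.80.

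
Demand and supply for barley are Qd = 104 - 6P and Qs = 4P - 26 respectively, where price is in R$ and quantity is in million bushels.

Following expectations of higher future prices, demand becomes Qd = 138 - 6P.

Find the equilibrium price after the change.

16.4

Solve the original market: 104 - 6P = 4P - 26, hence P = 13 and Q = 26.
The shock moves the curves to Qd = 138 - 6P and Qs = 4P - 26.
Setting them equal: 138 - 6P = 4P - 26 → 164 = 10P, so P = 16.4 and Q = 39.6.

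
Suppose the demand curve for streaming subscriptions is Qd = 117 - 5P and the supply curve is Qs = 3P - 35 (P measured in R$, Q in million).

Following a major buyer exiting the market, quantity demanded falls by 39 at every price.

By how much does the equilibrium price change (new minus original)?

Before the shock: 117 - 5P = 3P - 35 ⇒ 152 = 8P ⇒ P = 19, Q = 22.
The new curves are Qd = 78 - 5P (demand) and Qs = 3P - 35 (supply).
Clearing the new market: 78 - 5P = 3P - 35, so P = 14.125 and Q = 7.375.
ΔP = 14.125 − 19 = -4.875.

-4.875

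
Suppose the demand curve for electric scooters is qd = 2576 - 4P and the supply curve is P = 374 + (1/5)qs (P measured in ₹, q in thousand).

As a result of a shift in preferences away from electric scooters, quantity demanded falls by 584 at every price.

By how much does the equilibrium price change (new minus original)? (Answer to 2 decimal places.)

-64.89

Solve the original market: 2576 - 4P = 5P - 1870, hence P = 494 and q = 600.
The new curves are qd = 1992 - 4P (demand) and qs = 5P - 1870 (supply).
Setting them equal: 1992 - 4P = 5P - 1870 → 3862 = 9P, so P = 3862/9 ≈ 429.1111 and q = 2480/9 ≈ 275.5556.
ΔP = 429.1111 − 494 = -64.89.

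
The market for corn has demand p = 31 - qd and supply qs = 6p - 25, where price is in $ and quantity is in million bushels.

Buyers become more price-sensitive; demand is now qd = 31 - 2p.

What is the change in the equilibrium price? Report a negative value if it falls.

-1

Initially, 31 - p = 6p - 25, so 56 = 7p and p = 8, q = 23.
The shock moves the curves to qd = 31 - 2p and qs = 6p - 25.
Equate the new curves: 31 - 2p = 6p - 25, giving 56 = 8p, p = 7, q = 17.
Δp = 7 − 8 = -1.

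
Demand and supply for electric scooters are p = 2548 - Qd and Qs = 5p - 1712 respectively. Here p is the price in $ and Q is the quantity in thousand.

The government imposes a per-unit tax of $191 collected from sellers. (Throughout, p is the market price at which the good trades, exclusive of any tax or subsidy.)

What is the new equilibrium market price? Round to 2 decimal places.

Initially, 2548 - p = 5p - 1712, so 4260 = 6p and p = 710, Q = 1838.
Since sellers keep the price net of the tax, the effective supply curve becomes Qs = 5p - 2667.
Setting them equal: 2548 - p = 5p - 2667 → 5215 = 6p, so p = 5215/6 ≈ 869.1667 and Q = 10073/6 ≈ 1678.8333.

869.17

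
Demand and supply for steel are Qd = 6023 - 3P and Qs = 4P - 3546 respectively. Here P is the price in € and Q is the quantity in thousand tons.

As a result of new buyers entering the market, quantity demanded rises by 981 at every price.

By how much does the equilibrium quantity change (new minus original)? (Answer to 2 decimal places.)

+560.57

Initially, 6023 - 3P = 4P - 3546, so 9569 = 7P and P = 1367, Q = 1922.
After the shift, demand is Qd = 7004 - 3P and supply is Qs = 4P - 3546.
New equilibrium: 7004 - 3P = 4P - 3546 ⇒ 10550 = 7P ⇒ P = 10550/7 ≈ 1507.1429, Q = 17378/7 ≈ 2482.5714.
ΔQ = 2482.5714 − 1922 = +560.57.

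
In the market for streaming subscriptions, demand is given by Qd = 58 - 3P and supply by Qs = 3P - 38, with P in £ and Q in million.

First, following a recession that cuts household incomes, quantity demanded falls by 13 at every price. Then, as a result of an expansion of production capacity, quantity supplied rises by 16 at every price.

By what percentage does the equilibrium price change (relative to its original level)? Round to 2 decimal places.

Before the shock: 58 - 3P = 3P - 38 ⇒ 96 = 6P ⇒ P = 16, Q = 10.
The shock moves the curves to Qd = 45 - 3P and Qs = 3P - 22.
New equilibrium: 45 - 3P = 3P - 22 ⇒ 67 = 6P ⇒ P = 67/6 ≈ 11.1667, Q = 11.5.
%ΔP = (11.1667 − 16) / 16 × 100 = -30.21%.

-30.21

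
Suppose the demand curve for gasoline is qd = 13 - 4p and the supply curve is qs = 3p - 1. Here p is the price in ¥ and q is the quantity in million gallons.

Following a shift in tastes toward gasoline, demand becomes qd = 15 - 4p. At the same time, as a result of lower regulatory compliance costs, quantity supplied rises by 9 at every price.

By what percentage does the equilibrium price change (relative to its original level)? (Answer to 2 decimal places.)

Before the shock: 13 - 4p = 3p - 1 ⇒ 14 = 7p ⇒ p = 2, q = 5.
The shock moves the curves to qd = 15 - 4p and qs = 3p + 8.
Clearing the new market: 15 - 4p = 3p + 8, so p = 1 and q = 11.
%Δp = (1 − 2) / 2 × 100 = -50.00%.

-50.00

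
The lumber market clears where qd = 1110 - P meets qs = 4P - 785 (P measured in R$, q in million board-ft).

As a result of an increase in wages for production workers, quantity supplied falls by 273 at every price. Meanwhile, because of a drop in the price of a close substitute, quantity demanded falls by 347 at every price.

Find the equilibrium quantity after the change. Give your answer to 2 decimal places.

398.80

Initially, 1110 - P = 4P - 785, so 1895 = 5P and P = 379, q = 731.
The new curves are qd = 763 - P (demand) and qs = 4P - 1058 (supply).
Clearing the new market: 763 - P = 4P - 1058, so P = 364.2 and q = 398.8.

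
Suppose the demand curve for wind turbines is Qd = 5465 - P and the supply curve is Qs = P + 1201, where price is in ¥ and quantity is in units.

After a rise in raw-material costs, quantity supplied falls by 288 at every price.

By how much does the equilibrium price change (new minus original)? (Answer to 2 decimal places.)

+144.00

Before the shock: 5465 - P = P + 1201 ⇒ 4264 = 2P ⇒ P = 2132, Q = 3333.
The new curves are Qd = 5465 - P (demand) and Qs = P + 913 (supply).
New equilibrium: 5465 - P = P + 913 ⇒ 4552 = 2P ⇒ P = 2276, Q = 3189.
ΔP = 2276 − 2132 = +144.00.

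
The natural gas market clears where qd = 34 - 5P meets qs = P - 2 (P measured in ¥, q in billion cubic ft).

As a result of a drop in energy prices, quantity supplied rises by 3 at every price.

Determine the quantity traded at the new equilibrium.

Original equilibrium: 34 - 5P = P - 2 gives 36 = 6P, so P = 6 and q = 4.
After the shift, demand is qd = 34 - 5P and supply is qs = P + 1.
Equate the new curves: 34 - 5P = P + 1, giving 33 = 6P, P = 5.5, q = 6.5.

6.5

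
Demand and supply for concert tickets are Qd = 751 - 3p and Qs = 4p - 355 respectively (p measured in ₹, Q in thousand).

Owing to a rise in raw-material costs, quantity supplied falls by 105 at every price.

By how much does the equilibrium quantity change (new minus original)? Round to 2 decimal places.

-45.00

Before the shock: 751 - 3p = 4p - 355 ⇒ 1106 = 7p ⇒ p = 158, Q = 277.
With the change applied: demand Qd = 751 - 3p, supply Qs = 4p - 460.
Clearing the new market: 751 - 3p = 4p - 460, so p = 173 and Q = 232.
ΔQ = 232 − 277 = -45.00.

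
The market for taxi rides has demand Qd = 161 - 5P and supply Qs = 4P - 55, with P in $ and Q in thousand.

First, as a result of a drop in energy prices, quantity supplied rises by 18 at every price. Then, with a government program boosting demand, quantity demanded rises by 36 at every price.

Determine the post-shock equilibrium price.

Original equilibrium: 161 - 5P = 4P - 55 gives 216 = 9P, so P = 24 and Q = 41.
The new curves are Qd = 197 - 5P (demand) and Qs = 4P - 37 (supply).
Clearing the new market: 197 - 5P = 4P - 37, so P = 26 and Q = 67.

26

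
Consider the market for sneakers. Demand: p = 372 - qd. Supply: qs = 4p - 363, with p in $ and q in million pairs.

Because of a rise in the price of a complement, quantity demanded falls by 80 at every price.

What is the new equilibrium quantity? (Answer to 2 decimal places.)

Original equilibrium: 372 - p = 4p - 363 gives 735 = 5p, so p = 147 and q = 225.
After the shift, demand is qd = 292 - p and supply is qs = 4p - 363.
Clearing the new market: 292 - p = 4p - 363, so p = 131 and q = 161.

161.00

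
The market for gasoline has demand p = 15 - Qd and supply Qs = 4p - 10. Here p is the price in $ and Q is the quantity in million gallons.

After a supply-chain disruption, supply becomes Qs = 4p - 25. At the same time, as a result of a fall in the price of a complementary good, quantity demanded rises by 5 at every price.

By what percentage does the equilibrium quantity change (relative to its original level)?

+10

Initially, 15 - p = 4p - 10, so 25 = 5p and p = 5, Q = 10.
After the shift, demand is Qd = 20 - p and supply is Qs = 4p - 25.
Setting them equal: 20 - p = 4p - 25 → 45 = 5p, so p = 9 and Q = 11.
%ΔQ = (11 − 10) / 10 × 100 = +10%.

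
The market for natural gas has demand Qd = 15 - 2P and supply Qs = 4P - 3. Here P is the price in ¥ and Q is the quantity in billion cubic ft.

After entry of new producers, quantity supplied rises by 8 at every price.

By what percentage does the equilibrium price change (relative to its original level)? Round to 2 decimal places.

-44.44

Initially, 15 - 2P = 4P - 3, so 18 = 6P and P = 3, Q = 9.
After the shift, demand is Qd = 15 - 2P and supply is Qs = 4P + 5.
Clearing the new market: 15 - 2P = 4P + 5, so P = 5/3 ≈ 1.6667 and Q = 35/3 ≈ 11.6667.
%ΔP = (1.6667 − 3) / 3 × 100 = -44.44%.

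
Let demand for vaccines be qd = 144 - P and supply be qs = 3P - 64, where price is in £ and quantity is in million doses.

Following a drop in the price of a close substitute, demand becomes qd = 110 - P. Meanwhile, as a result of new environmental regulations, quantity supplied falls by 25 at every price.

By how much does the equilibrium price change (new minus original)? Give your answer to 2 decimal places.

-2.25

Original equilibrium: 144 - P = 3P - 64 gives 208 = 4P, so P = 52 and q = 92.
The shock moves the curves to qd = 110 - P and qs = 3P - 89.
Setting them equal: 110 - P = 3P - 89 → 199 = 4P, so P = 49.75 and q = 60.25.
ΔP = 49.75 − 52 = -2.25.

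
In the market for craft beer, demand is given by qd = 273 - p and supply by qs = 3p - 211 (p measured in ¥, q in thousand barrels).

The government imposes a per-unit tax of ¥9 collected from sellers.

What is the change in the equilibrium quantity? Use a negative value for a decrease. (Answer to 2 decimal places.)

-6.75

Solve the original market: 273 - p = 3p - 211, hence p = 121 and q = 152.
Since sellers keep the price net of the tax, the effective supply curve becomes qs = 3p - 238.
New equilibrium: 273 - p = 3p - 238 ⇒ 511 = 4p ⇒ p = 127.75, q = 145.25.
Δq = 145.25 − 152 = -6.75.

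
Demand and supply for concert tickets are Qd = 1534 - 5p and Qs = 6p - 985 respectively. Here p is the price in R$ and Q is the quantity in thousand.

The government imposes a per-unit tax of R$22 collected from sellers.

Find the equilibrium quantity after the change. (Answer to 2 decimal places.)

329.00

Solve the original market: 1534 - 5p = 6p - 985, hence p = 229 and Q = 389.
Since sellers keep the price net of the tax, the effective supply curve becomes Qs = 6p - 1117.
New equilibrium: 1534 - 5p = 6p - 1117 ⇒ 2651 = 11p ⇒ p = 241, Q = 329.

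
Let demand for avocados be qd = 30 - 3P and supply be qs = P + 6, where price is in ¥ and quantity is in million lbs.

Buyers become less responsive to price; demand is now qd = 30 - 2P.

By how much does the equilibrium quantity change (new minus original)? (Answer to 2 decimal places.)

Initially, 30 - 3P = P + 6, so 24 = 4P and P = 6, q = 12.
The new curves are qd = 30 - 2P (demand) and qs = P + 6 (supply).
Setting them equal: 30 - 2P = P + 6 → 24 = 3P, so P = 8 and q = 14.
Δq = 14 − 12 = +2.00.

+2.00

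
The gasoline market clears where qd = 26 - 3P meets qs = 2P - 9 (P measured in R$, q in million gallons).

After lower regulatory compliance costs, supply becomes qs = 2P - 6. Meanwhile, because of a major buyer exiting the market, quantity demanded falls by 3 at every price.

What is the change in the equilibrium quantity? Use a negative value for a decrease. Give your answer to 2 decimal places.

+0.60

Initially, 26 - 3P = 2P - 9, so 35 = 5P and P = 7, q = 5.
The new curves are qd = 23 - 3P (demand) and qs = 2P - 6 (supply).
Equate the new curves: 23 - 3P = 2P - 6, giving 29 = 5P, P = 5.8, q = 5.6.
Δq = 5.6 − 5 = +0.60.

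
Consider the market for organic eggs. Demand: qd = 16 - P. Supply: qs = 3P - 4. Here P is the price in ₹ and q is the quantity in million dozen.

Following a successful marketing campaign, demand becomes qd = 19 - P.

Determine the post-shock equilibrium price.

Original equilibrium: 16 - P = 3P - 4 gives 20 = 4P, so P = 5 and q = 11.
After the shift, demand is qd = 19 - P and supply is qs = 3P - 4.
Setting them equal: 19 - P = 3P - 4 → 23 = 4P, so P = 5.75 and q = 13.25.

5.75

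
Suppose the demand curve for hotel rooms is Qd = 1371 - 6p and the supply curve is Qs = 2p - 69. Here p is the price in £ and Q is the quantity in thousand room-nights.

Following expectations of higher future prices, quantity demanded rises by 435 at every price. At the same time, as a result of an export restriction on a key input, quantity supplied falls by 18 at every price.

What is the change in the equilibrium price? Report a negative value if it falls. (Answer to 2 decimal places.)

Before the shock: 1371 - 6p = 2p - 69 ⇒ 1440 = 8p ⇒ p = 180, Q = 291.
With the change applied: demand Qd = 1806 - 6p, supply Qs = 2p - 87.
Setting them equal: 1806 - 6p = 2p - 87 → 1893 = 8p, so p = 236.625 and Q = 386.25.
Δp = 236.625 − 180 = +56.63.

+56.63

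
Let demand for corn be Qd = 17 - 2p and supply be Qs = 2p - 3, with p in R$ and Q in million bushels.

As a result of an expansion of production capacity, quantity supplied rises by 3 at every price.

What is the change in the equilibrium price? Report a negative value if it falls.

Solve the original market: 17 - 2p = 2p - 3, hence p = 5 and Q = 7.
The new curves are Qd = 17 - 2p (demand) and Qs = 2p (supply).
New equilibrium: 17 - 2p = 2p ⇒ 17 = 4p ⇒ p = 4.25, Q = 8.5.
Δp = 4.25 − 5 = -0.75.

-0.75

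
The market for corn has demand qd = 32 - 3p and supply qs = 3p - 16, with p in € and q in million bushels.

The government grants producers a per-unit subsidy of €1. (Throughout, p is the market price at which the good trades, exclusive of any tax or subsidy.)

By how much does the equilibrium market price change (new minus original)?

Before the shock: 32 - 3p = 3p - 16 ⇒ 48 = 6p ⇒ p = 8, q = 8.
Since sellers receive the price plus the subsidy, the effective supply curve becomes qs = 3p - 13.
Equate the new curves: 32 - 3p = 3p - 13, giving 45 = 6p, p = 7.5, q = 9.5.
Δp = 7.5 − 8 = -0.5.

-0.5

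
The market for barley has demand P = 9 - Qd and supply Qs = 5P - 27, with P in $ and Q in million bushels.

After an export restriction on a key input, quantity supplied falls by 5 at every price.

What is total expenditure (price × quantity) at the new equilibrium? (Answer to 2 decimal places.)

14.81

Original equilibrium: 9 - P = 5P - 27 gives 36 = 6P, so P = 6 and Q = 3.
The shock moves the curves to Qd = 9 - P and Qs = 5P - 32.
Equate the new curves: 9 - P = 5P - 32, giving 41 = 6P, P = 41/6 ≈ 6.8333, Q = 13/6 ≈ 2.1667.
New expenditure = 6.8333 × 2.1667 = 14.81.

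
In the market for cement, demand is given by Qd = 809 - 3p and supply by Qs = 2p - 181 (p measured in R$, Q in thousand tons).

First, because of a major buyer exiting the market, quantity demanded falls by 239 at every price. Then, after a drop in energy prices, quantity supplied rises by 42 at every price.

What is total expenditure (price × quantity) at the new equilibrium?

20504.28

Solve the original market: 809 - 3p = 2p - 181, hence p = 198 and Q = 215.
After the shift, demand is Qd = 570 - 3p and supply is Qs = 2p - 139.
Equate the new curves: 570 - 3p = 2p - 139, giving 709 = 5p, p = 141.8, Q = 144.6.
New expenditure = 141.8 × 144.6 = 20504.28.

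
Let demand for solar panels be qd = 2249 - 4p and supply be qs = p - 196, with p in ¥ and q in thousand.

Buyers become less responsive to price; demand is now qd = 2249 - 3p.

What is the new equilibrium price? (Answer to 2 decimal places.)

Before the shock: 2249 - 4p = p - 196 ⇒ 2445 = 5p ⇒ p = 489, q = 293.
After the shift, demand is qd = 2249 - 3p and supply is qs = p - 196.
New equilibrium: 2249 - 3p = p - 196 ⇒ 2445 = 4p ⇒ p = 611.25, q = 415.25.

611.25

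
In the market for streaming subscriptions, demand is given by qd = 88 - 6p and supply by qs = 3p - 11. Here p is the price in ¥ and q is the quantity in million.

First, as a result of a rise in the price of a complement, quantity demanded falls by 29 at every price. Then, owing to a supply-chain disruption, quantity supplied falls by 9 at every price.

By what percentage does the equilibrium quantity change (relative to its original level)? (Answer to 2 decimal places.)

Before the shock: 88 - 6p = 3p - 11 ⇒ 99 = 9p ⇒ p = 11, q = 22.
After the shift, demand is qd = 59 - 6p and supply is qs = 3p - 20.
Setting them equal: 59 - 6p = 3p - 20 → 79 = 9p, so p = 79/9 ≈ 8.7778 and q = 19/3 ≈ 6.3333.
%Δq = (6.3333 − 22) / 22 × 100 = -71.21%.

-71.21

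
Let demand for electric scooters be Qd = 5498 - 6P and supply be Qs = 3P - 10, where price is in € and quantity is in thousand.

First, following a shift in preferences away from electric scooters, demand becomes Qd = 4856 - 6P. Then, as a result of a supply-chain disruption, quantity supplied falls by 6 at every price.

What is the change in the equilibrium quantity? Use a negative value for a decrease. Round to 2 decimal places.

-218.00

Solve the original market: 5498 - 6P = 3P - 10, hence P = 612 and Q = 1826.
The shock moves the curves to Qd = 4856 - 6P and Qs = 3P - 16.
Equate the new curves: 4856 - 6P = 3P - 16, giving 4872 = 9P, P = 1624/3 ≈ 541.3333, Q = 1608.
ΔQ = 1608 − 1826 = -218.00.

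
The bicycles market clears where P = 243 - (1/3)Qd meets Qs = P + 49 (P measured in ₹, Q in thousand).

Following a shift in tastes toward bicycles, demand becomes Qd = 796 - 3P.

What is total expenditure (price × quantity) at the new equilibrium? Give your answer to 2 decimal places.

44026.31

Initially, 729 - 3P = P + 49, so 680 = 4P and P = 170, Q = 219.
The shock moves the curves to Qd = 796 - 3P and Qs = P + 49.
Equate the new curves: 796 - 3P = P + 49, giving 747 = 4P, P = 186.75, Q = 235.75.
New expenditure = 186.75 × 235.75 = 44026.31.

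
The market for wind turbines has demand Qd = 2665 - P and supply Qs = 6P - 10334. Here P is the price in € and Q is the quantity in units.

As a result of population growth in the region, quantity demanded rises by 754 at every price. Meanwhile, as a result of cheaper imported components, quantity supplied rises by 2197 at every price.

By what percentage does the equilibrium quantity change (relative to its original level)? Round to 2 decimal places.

Before the shock: 2665 - P = 6P - 10334 ⇒ 12999 = 7P ⇒ P = 1857, Q = 808.
With the change applied: demand Qd = 3419 - P, supply Qs = 6P - 8137.
New equilibrium: 3419 - P = 6P - 8137 ⇒ 11556 = 7P ⇒ P = 11556/7 ≈ 1650.8571, Q = 12377/7 ≈ 1768.1429.
%ΔQ = (1768.1429 − 808) / 808 × 100 = +118.83%.

+118.83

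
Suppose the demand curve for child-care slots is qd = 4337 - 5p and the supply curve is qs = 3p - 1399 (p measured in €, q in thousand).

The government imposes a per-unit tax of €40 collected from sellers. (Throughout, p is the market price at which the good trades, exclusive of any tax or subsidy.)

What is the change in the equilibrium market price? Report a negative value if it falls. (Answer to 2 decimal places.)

Solve the original market: 4337 - 5p = 3p - 1399, hence p = 717 and q = 752.
Since sellers keep the price net of the tax, the effective supply curve becomes qs = 3p - 1519.
Setting them equal: 4337 - 5p = 3p - 1519 → 5856 = 8p, so p = 732 and q = 677.
Δp = 732 − 717 = +15.00.

+15.00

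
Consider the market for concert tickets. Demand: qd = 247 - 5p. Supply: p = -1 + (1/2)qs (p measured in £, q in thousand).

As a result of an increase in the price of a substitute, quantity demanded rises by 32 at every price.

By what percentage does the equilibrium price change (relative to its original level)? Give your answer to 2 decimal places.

Before the shock: 247 - 5p = 2p + 2 ⇒ 245 = 7p ⇒ p = 35, q = 72.
The new curves are qd = 279 - 5p (demand) and qs = 2p + 2 (supply).
Setting them equal: 279 - 5p = 2p + 2 → 277 = 7p, so p = 277/7 ≈ 39.5714 and q = 568/7 ≈ 81.1429.
%Δp = (39.5714 − 35) / 35 × 100 = +13.06%.

+13.06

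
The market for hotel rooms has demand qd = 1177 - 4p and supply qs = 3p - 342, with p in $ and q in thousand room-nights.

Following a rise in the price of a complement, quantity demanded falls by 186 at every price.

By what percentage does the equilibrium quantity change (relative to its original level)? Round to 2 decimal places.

-25.80

Before the shock: 1177 - 4p = 3p - 342 ⇒ 1519 = 7p ⇒ p = 217, q = 309.
The new curves are qd = 991 - 4p (demand) and qs = 3p - 342 (supply).
Setting them equal: 991 - 4p = 3p - 342 → 1333 = 7p, so p = 1333/7 ≈ 190.4286 and q = 1605/7 ≈ 229.2857.
%Δq = (229.2857 − 309) / 309 × 100 = -25.80%.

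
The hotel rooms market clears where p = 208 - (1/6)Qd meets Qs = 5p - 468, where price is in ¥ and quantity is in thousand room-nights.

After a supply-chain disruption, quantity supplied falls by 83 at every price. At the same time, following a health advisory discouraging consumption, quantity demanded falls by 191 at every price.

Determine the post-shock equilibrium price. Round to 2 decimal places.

Before the shock: 1248 - 6p = 5p - 468 ⇒ 1716 = 11p ⇒ p = 156, Q = 312.
The shock moves the curves to Qd = 1057 - 6p and Qs = 5p - 551.
New equilibrium: 1057 - 6p = 5p - 551 ⇒ 1608 = 11p ⇒ p = 1608/11 ≈ 146.1818, Q = 1979/11 ≈ 179.9091.

146.18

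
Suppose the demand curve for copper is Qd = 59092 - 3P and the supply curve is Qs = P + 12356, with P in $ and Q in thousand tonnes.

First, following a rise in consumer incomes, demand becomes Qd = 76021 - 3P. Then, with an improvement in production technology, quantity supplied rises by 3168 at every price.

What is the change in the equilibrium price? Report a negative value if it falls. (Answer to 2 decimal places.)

Solve the original market: 59092 - 3P = P + 12356, hence P = 11684 and Q = 24040.
After the shift, demand is Qd = 76021 - 3P and supply is Qs = P + 15524.
Setting them equal: 76021 - 3P = P + 15524 → 60497 = 4P, so P = 15124.25 and Q = 30648.25.
ΔP = 15124.25 − 11684 = +3440.25.

+3440.25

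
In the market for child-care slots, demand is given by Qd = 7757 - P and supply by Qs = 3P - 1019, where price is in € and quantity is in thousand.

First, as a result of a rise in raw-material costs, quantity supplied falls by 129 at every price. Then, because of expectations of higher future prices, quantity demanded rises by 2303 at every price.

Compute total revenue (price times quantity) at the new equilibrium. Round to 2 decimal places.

Solve the original market: 7757 - P = 3P - 1019, hence P = 2194 and Q = 5563.
After the shift, demand is Qd = 10060 - P and supply is Qs = 3P - 1148.
Equate the new curves: 10060 - P = 3P - 1148, giving 11208 = 4P, P = 2802, Q = 7258.
New expenditure = 2802 × 7258 = 20336916.00.

20336916.00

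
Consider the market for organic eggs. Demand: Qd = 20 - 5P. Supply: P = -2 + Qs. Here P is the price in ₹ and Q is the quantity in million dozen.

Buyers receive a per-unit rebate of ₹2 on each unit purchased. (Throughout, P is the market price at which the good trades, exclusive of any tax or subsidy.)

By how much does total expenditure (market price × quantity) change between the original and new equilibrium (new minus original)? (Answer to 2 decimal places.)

+16.11

Original equilibrium: 20 - 5P = P + 2 gives 18 = 6P, so P = 3 and Q = 5.
Since buyers' out-of-pocket price is the market price minus the rebate, the effective demand curve becomes Qd = 30 - 5P.
Equate the new curves: 30 - 5P = P + 2, giving 28 = 6P, P = 14/3 ≈ 4.6667, Q = 20/3 ≈ 6.6667.
Expenditure moves from 3×5 = 15 to 4.6667×6.6667 = 31.1111; change = +16.11.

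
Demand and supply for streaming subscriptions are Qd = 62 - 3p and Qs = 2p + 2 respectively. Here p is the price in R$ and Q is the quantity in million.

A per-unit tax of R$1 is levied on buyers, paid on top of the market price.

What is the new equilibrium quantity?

24.8

Initially, 62 - 3p = 2p + 2, so 60 = 5p and p = 12, Q = 26.
Since buyers pay the price plus the tax, the effective demand curve becomes Qd = 59 - 3p.
Setting them equal: 59 - 3p = 2p + 2 → 57 = 5p, so p = 11.4 and Q = 24.8.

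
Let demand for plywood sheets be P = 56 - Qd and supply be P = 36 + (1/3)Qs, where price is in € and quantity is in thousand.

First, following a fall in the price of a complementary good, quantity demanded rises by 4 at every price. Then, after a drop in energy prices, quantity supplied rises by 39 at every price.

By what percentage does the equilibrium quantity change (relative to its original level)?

+85

Before the shock: 56 - P = 3P - 108 ⇒ 164 = 4P ⇒ P = 41, Q = 15.
The shock moves the curves to Qd = 60 - P and Qs = 3P - 69.
Clearing the new market: 60 - P = 3P - 69, so P = 32.25 and Q = 27.75.
%ΔQ = (27.75 − 15) / 15 × 100 = +85%.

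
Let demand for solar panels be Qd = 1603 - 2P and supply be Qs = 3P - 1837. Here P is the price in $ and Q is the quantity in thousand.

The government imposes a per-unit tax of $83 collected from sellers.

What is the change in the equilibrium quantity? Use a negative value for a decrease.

-99.6

Solve the original market: 1603 - 2P = 3P - 1837, hence P = 688 and Q = 227.
Since sellers keep the price net of the tax, the effective supply curve becomes Qs = 3P - 2086.
Equate the new curves: 1603 - 2P = 3P - 2086, giving 3689 = 5P, P = 737.8, Q = 127.4.
ΔQ = 127.4 − 227 = -99.6.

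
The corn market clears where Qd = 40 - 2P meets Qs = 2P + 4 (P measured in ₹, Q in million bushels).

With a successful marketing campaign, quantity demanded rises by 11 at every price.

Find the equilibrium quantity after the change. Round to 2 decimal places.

Initially, 40 - 2P = 2P + 4, so 36 = 4P and P = 9, Q = 22.
After the shift, demand is Qd = 51 - 2P and supply is Qs = 2P + 4.
New equilibrium: 51 - 2P = 2P + 4 ⇒ 47 = 4P ⇒ P = 11.75, Q = 27.5.

27.50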